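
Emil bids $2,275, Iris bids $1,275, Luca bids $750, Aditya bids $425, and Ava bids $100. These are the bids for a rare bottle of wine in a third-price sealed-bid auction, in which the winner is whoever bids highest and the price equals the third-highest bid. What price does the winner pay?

Sorted high to low: Emil $2,275, then Iris $1,275, then Luca $750, then Aditya $425, then Ava $100.
Emil is the highest bidder, so Emil wins.
Under the third-price rule, the price is the third-highest bid: $750.

Price paid: $750.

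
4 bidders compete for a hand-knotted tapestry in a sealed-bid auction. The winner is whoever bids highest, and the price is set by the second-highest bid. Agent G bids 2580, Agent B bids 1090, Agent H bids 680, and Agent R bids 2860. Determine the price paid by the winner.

Price paid: 2580.

Ordered from highest: Agent R 2860, then Agent G 2580, then Agent B 1090, then Agent H 680.
Agent R has the highest bid, so Agent R wins.
The second-highest bid is 2580, so that is what Agent R pays.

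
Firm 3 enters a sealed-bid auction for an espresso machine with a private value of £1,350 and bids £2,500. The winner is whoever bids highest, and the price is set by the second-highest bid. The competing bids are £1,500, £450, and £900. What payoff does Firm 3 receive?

The bidder's payoff: -£150.

Highest competing bid: £1,500.
Firm 3's bid £2,500 is the highest overall, so Firm 3 wins and pays the second-highest bid, £1,500.
Payoff = value − price = £1,350 − £1,500 = -£150.
Overbidding won the item at a price above value — truthful bidding would have avoided this loss.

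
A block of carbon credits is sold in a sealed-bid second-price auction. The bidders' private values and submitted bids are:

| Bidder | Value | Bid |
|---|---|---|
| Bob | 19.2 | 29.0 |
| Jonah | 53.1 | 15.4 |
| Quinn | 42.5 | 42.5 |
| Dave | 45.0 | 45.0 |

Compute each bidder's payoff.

Payoffs: Bob 0.0, Jonah 0.0, Quinn 0.0, Dave 2.5.

Ranking the bids: Dave 45.0 > Quinn 42.5 > Bob 29.0 > Jonah 15.4.
Dave has the top bid and wins; the price is the second-highest bid, 42.5.
Dave's payoff = 45.0 − 42.5 = 2.5. All other bidders lose, so their payoff is 0.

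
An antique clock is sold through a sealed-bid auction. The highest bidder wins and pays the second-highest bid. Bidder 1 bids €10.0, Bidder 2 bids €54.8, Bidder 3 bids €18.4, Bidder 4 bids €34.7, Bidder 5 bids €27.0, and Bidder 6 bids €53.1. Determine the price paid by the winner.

Price paid: €53.1.

Bids in descending order: Bidder 2 €54.8 > Bidder 6 €53.1 > Bidder 4 €34.7 > Bidder 5 €27.0 > Bidder 3 €18.4 > Bidder 1 €10.0.
Bidder 2 has the highest bid, so Bidder 2 wins.
The second-highest bid is €53.1, so that is what Bidder 2 pays.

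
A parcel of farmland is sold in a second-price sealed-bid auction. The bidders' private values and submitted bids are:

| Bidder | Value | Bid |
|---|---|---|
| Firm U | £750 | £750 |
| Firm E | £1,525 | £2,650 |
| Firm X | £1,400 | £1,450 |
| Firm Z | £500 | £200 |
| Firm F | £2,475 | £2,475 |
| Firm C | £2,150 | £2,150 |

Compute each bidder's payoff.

Ordered from highest: Firm E £2,650, then Firm F £2,475, then Firm C £2,150, then Firm X £1,450, then Firm U £750, then Firm Z £200.
Firm E has the top bid and wins; the price is the second-highest bid, £2,475.
Firm E's payoff = £1,525 − £2,475 = -£950. All other bidders lose, so their payoff is 0.

Firm U £0, Firm E -£950, Firm X £0, Firm Z £0, Firm F £0, Firm C £0.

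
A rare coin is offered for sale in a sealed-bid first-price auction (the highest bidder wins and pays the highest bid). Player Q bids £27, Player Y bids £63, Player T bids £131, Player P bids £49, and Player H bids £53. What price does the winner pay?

Price paid: £131.

Ranking the bids: Player T £131 > Player Y £63 > Player H £53 > Player P £49 > Player Q £27.
Player T is the highest bidder, so Player T wins.
Under the first-price rule, the price is the highest bid: £131.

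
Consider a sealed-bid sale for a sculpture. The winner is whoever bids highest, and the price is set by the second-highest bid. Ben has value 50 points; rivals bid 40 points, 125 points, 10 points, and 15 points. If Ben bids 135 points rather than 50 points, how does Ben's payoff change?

The highest competing bid is 125 points.
Bidding truthfully at 50 points: the top bid is 125 points (a rival), so Ben loses. Payoff = 0 points.
Bidding 135 points: Ben has the top bid, wins, and pays the second-highest bid 125 points. Payoff = 50 points − 125 points = -75 points.
Change = -75 points − 0 points = -75 points.

Payoff change: -75 points.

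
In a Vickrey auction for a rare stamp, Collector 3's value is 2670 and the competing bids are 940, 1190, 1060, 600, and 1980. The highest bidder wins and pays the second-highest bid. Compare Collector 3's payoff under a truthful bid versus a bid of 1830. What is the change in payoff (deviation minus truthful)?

The highest competing bid is 1980.
Bidding truthfully at 2670: Collector 3 has the top bid, wins, and pays the second-highest bid 1980. Payoff = 2670 − 1980 = 690.
Bidding 1830: the top bid is 1980 (a rival), so Collector 3 loses. Payoff = 0.
Change = 0 − 690 = -690.
Deviating from a truthful bid can only lose payoff in a second-price auction — never gain.

Payoff change: -690.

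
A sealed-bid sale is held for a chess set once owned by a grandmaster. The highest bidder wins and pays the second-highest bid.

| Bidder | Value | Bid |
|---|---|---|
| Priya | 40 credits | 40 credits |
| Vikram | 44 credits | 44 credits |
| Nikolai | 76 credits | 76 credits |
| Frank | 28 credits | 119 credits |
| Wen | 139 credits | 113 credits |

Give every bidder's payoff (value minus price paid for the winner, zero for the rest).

Priya 0 credits, Vikram 0 credits, Nikolai 0 credits, Frank -85 credits, Wen 0 credits.

Ranking the bids: Frank 119 credits > Wen 113 credits > Nikolai 76 credits > Vikram 44 credits > Priya 40 credits.
Frank has the top bid and wins; the price is the second-highest bid, 113 credits.
Frank's payoff = 28 credits − 113 credits = -85 credits. All other bidders lose, so their payoff is 0.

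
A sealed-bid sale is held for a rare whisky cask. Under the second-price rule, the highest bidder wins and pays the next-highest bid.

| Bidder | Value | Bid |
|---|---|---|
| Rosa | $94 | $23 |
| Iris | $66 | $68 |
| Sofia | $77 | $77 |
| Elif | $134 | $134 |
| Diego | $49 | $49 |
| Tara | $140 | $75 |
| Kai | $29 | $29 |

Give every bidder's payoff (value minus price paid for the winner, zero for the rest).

Sorted high to low: Elif $134 > Sofia $77 > Tara $75 > Iris $68 > Diego $49 > Kai $29 > Rosa $23.
Elif has the top bid and wins; the price is the second-highest bid, $77.
Elif's payoff = $134 − $77 = $57. All other bidders lose, so their payoff is 0.

Rosa $0, Iris $0, Sofia $0, Elif $57, Diego $0, Tara $0, Kai $0.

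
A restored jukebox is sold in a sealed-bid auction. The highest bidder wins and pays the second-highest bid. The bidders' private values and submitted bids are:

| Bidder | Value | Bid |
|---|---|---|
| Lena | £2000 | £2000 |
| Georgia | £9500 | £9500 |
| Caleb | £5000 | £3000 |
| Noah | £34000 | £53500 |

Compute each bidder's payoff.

Lena £0, Georgia £0, Caleb £0, Noah £24500.

Bids in descending order: Noah £53500; Georgia £9500; Caleb £3000; Lena £2000.
Noah has the top bid and wins; the price is the second-highest bid, £9500.
Noah's payoff = £34000 − £9500 = £24500. All other bidders lose, so their payoff is 0.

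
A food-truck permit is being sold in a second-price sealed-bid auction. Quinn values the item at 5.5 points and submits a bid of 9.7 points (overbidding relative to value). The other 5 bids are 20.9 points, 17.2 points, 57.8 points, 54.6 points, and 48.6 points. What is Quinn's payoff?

0.0 points

Highest competing bid: 57.8 points.
Quinn's bid 9.7 points is not the highest, so Quinn loses, pays nothing, and earns zero payoff.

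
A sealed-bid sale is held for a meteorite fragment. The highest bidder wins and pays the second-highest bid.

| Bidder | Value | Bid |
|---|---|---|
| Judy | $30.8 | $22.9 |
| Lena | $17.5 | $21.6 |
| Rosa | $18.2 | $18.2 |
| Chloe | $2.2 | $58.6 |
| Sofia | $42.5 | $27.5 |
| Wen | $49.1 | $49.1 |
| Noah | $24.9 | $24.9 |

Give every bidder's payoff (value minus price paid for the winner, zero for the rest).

Ordered from highest: Chloe $58.6 > Wen $49.1 > Sofia $27.5 > Noah $24.9 > Judy $22.9 > Lena $21.6 > Rosa $18.2.
Chloe has the top bid and wins; the price is the second-highest bid, $49.1.
Chloe's payoff = $2.2 − $49.1 = -$46.9. All other bidders lose, so their payoff is 0.

Judy $0.0, Lena $0.0, Rosa $0.0, Chloe -$46.9, Sofia $0.0, Wen $0.0, Noah $0.0.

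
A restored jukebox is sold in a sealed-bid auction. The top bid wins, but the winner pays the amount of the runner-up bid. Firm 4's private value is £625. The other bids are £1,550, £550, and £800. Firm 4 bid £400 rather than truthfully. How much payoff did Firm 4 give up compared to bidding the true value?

£0

The highest competing bid is £1,550.
Bidding truthfully at £625: the top bid is £1,550 (a rival), so Firm 4 loses. Payoff = £0.
Bidding £400: the top bid is £1,550 (a rival), so Firm 4 loses. Payoff = £0.
Regret = truthful payoff − actual payoff = £0 − £0 = £0.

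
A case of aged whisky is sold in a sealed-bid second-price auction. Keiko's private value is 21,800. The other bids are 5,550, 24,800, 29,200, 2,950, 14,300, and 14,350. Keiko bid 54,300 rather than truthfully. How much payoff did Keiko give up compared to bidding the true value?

Regret: 7,400.

The highest competing bid is 29,200.
Bidding truthfully at 21,800: the top bid is 29,200 (a rival), so Keiko loses. Payoff = 0.
Bidding 54,300: Keiko has the top bid, wins, and pays the second-highest bid 29,200. Payoff = 21,800 − 29,200 = -7,400.
Regret = truthful payoff − actual payoff = 0 − -7,400 = 7,400.
This is the dominant-strategy logic: truthful bidding weakly beats any alternative.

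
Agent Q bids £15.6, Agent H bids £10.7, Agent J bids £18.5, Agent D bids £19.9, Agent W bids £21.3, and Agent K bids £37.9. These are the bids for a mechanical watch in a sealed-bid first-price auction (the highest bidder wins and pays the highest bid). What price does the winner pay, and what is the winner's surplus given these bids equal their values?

Price £37.9; surplus £0.0.

Bids in descending order: Agent K £37.9; Agent W £21.3; Agent D £19.9; Agent J £18.5; Agent Q £15.6; Agent H £10.7.
Agent K is the highest bidder, so Agent K wins.
Under the first-price rule, the price is the highest bid: £37.9.
Surplus = £37.9 − £37.9 = £0.0.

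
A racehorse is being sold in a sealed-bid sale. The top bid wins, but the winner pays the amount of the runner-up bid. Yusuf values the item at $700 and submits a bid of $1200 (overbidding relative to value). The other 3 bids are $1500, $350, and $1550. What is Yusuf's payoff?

Payoff = $0.

Highest competing bid: $1550.
Yusuf's bid $1200 is not the highest, so Yusuf loses, pays nothing, and earns zero payoff.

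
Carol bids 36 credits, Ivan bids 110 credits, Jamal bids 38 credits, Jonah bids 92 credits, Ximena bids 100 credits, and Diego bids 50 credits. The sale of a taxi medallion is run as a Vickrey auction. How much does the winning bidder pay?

Price paid: 100 credits.

Sorted high to low: Ivan 110 credits; Ximena 100 credits; Jonah 92 credits; Diego 50 credits; Jamal 38 credits; Carol 36 credits.
Ivan has the highest bid, so Ivan wins.
The second-highest bid is 100 credits, so that is what Ivan pays.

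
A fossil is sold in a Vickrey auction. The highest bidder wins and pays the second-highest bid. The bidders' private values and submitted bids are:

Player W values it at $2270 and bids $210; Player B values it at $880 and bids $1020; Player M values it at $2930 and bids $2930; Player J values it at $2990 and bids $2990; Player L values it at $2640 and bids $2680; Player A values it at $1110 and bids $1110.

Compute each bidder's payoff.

Bids in descending order: Player J $2990 > Player M $2930 > Player L $2680 > Player A $1110 > Player B $1020 > Player W $210.
Player J has the top bid and wins; the price is the second-highest bid, $2930.
Player J's payoff = $2990 − $2930 = $60. All other bidders lose, so their payoff is 0.

Payoffs: Player W $0, Player B $0, Player M $0, Player J $60, Player L $0, Player A $0.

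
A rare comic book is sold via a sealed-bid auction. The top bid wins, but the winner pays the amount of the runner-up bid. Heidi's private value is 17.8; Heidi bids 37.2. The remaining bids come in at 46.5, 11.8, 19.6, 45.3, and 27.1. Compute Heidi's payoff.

Heidi's payoff: 0.0.

Highest competing bid: 46.5.
Heidi's bid 37.2 is not the highest, so Heidi loses, pays nothing, and earns zero payoff.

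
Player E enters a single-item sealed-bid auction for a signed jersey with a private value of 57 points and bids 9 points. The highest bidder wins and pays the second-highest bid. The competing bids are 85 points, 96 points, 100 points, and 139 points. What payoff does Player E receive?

Payoff = 0 points.

Highest competing bid: 139 points.
Player E's bid 9 points is not the highest, so Player E loses, pays nothing, and earns zero payoff.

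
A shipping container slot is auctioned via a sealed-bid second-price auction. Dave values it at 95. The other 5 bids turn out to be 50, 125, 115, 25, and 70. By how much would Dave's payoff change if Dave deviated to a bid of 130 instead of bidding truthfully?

-30

The highest competing bid is 125.
Bidding truthfully at 95: the top bid is 125 (a rival), so Dave loses. Payoff = 0.
Bidding 130: Dave has the top bid, wins, and pays the second-highest bid 125. Payoff = 95 − 125 = -30.
Change = -30 − 0 = -30.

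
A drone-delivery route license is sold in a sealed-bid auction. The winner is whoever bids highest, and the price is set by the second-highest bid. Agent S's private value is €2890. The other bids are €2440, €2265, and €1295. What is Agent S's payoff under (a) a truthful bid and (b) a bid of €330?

(a) €450  (b) €0

The highest competing bid is €2440.
Bidding truthfully at €2890: Agent S has the top bid, wins, and pays the second-highest bid €2440. Payoff = €2890 − €2440 = €450.
Bidding €330: the top bid is €2440 (a rival), so Agent S loses. Payoff = €0.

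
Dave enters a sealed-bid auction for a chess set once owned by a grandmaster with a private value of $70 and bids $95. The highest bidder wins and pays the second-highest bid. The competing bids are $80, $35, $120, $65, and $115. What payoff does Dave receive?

Dave's payoff: $0.

Highest competing bid: $120.
Dave's bid $95 is not the highest, so Dave loses, pays nothing, and earns zero payoff.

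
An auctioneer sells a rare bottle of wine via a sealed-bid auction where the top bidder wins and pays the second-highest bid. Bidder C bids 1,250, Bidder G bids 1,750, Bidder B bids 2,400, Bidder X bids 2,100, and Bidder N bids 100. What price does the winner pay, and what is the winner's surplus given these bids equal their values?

Price 2,100; surplus 300.

Ranking the bids: Bidder B 2,400, then Bidder X 2,100, then Bidder G 1,750, then Bidder C 1,250, then Bidder N 100.
Bidder B is the highest bidder, so Bidder B wins.
Under the second-price rule, the price is the second-highest bid: 2,100.
Surplus = 2,400 − 2,100 = 300.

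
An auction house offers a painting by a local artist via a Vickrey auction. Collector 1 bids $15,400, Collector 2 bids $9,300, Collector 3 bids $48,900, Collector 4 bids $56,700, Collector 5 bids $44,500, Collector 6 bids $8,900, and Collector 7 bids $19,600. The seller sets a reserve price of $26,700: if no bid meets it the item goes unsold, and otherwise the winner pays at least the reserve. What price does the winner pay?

Sorted high to low: Collector 4 $56,700; Collector 3 $48,900; Collector 5 $44,500; Collector 7 $19,600; Collector 1 $15,400; Collector 2 $9,300; Collector 6 $8,900.
Collector 4 has the highest bid, so Collector 4 wins.
The second-highest bid is $48,900, which exceeds the reserve, so that sets the price.

$48,900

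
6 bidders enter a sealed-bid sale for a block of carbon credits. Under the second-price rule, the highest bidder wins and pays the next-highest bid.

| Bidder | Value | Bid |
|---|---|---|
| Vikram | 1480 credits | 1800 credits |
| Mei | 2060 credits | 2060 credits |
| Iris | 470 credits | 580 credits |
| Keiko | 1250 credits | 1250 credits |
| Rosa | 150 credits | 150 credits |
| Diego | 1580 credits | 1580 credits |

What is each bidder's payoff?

Ranking the bids: Mei 2060 credits; Vikram 1800 credits; Diego 1580 credits; Keiko 1250 credits; Iris 580 credits; Rosa 150 credits.
Mei has the top bid and wins; the price is the second-highest bid, 1800 credits.
Mei's payoff = 2060 credits − 1800 credits = 260 credits. All other bidders lose, so their payoff is 0.

Payoffs: Vikram 0 credits, Mei 260 credits, Iris 0 credits, Keiko 0 credits, Rosa 0 credits, Diego 0 credits.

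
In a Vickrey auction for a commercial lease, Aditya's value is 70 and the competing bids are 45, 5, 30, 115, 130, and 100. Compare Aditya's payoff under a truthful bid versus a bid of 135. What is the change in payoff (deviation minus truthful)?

Payoff change: -60.

The highest competing bid is 130.
Bidding truthfully at 70: the top bid is 130 (a rival), so Aditya loses. Payoff = 0.
Bidding 135: Aditya has the top bid, wins, and pays the second-highest bid 130. Payoff = 70 − 130 = -60.
Change = -60 − 0 = -60.
Deviating from a truthful bid can only lose payoff in a second-price auction — never gain.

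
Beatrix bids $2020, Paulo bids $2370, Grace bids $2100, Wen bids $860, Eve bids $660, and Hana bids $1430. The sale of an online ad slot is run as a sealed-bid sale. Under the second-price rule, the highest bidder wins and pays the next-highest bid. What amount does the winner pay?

The winner pays $2100.

Ranking the bids: Paulo $2370 > Grace $2100 > Beatrix $2020 > Hana $1430 > Wen $860 > Eve $660.
Paulo has the highest bid, so Paulo wins.
The second-highest bid is $2100, so that is what Paulo pays.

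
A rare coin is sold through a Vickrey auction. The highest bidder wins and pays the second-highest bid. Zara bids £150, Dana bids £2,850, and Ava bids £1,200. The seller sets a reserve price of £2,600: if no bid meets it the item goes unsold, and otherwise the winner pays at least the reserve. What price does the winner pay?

Sorted high to low: Dana £2,850; Ava £1,200; Zara £150.
Dana has the highest bid, so Dana wins.
The second-highest bid is £1,200, but the reserve £2,600 is higher, so the price is the reserve.

The winner pays £2,600.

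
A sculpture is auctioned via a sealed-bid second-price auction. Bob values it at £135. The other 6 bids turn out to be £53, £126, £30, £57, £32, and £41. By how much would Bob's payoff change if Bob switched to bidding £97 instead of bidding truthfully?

The highest competing bid is £126.
Bidding truthfully at £135: Bob has the top bid, wins, and pays the second-highest bid £126. Payoff = £135 − £126 = £9.
Bidding £97: the top bid is £126 (a rival), so Bob loses. Payoff = £0.
Change = £0 − £9 = -£9.
This is the dominant-strategy logic: truthful bidding weakly beats any alternative.

Payoff change: -£9.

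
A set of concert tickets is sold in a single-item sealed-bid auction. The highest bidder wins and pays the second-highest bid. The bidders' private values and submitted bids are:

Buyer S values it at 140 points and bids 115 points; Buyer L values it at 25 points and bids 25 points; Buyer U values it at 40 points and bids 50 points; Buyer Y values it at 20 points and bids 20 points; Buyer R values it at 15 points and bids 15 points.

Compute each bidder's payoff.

Payoffs: Buyer S 90 points, Buyer L 0 points, Buyer U 0 points, Buyer Y 0 points, Buyer R 0 points.

Ranking the bids: Buyer S 115 points > Buyer U 50 points > Buyer L 25 points > Buyer Y 20 points > Buyer R 15 points.
Buyer S has the top bid and wins; the price is the second-highest bid, 50 points.
Buyer S's payoff = 140 points − 50 points = 90 points. All other bidders lose, so their payoff is 0.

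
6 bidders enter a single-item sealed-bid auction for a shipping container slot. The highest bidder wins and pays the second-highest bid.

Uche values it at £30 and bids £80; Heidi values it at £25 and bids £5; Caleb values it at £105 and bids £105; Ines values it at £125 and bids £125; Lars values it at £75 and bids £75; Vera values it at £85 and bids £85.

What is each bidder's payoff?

Sorted high to low: Ines £125 > Caleb £105 > Vera £85 > Uche £80 > Lars £75 > Heidi £5.
Ines has the top bid and wins; the price is the second-highest bid, £105.
Ines's payoff = £125 − £105 = £20. All other bidders lose, so their payoff is 0.

Uche £0, Heidi £0, Caleb £0, Ines £20, Lars £0, Vera £0.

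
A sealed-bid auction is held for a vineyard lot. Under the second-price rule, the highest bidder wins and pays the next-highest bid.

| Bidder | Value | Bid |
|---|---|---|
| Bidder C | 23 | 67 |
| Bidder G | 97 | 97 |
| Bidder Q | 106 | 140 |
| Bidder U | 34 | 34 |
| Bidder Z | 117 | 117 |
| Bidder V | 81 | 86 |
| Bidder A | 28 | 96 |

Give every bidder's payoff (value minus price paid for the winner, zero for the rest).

Payoffs: Bidder C 0, Bidder G 0, Bidder Q -11, Bidder U 0, Bidder Z 0, Bidder V 0, Bidder A 0.

Ranking the bids: Bidder Q 140 > Bidder Z 117 > Bidder G 97 > Bidder A 96 > Bidder V 86 > Bidder C 67 > Bidder U 34.
Bidder Q has the top bid and wins; the price is the second-highest bid, 117.
Bidder Q's payoff = 106 − 117 = -11. All other bidders lose, so their payoff is 0.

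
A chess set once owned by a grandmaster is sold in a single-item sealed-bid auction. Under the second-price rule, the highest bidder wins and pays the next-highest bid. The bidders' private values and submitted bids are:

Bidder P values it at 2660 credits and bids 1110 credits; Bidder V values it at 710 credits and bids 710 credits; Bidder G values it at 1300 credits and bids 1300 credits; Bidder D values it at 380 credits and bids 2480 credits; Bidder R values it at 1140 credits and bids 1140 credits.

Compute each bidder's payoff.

Sorted high to low: Bidder D 2480 credits, then Bidder G 1300 credits, then Bidder R 1140 credits, then Bidder P 1110 credits, then Bidder V 710 credits.
Bidder D has the top bid and wins; the price is the second-highest bid, 1300 credits.
Bidder D's payoff = 380 credits − 1300 credits = -920 credits. All other bidders lose, so their payoff is 0.

Bidder P 0 credits, Bidder V 0 credits, Bidder G 0 credits, Bidder D -920 credits, Bidder R 0 credits.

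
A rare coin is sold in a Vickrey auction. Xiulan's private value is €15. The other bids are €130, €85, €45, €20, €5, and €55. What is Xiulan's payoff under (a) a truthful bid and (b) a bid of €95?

The highest competing bid is €130.
Bidding truthfully at €15: the top bid is €130 (a rival), so Xiulan loses. Payoff = €0.
Bidding €95: the top bid is €130 (a rival), so Xiulan loses. Payoff = €0.
The bid only affects whether you win, not the price — here both bids land on the same side of the top rival bid, so the deviation is payoff-neutral.

(a) €0  (b) €0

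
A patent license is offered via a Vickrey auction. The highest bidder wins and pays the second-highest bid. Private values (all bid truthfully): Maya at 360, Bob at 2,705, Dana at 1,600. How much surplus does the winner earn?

Bids in descending order: Bob 2,705 > Dana 1,600 > Maya 360.
Bob wins with the top bid and pays the second-highest, 1,600.
Surplus = 2,705 − 1,600 = 1,105.

Surplus = 1,105.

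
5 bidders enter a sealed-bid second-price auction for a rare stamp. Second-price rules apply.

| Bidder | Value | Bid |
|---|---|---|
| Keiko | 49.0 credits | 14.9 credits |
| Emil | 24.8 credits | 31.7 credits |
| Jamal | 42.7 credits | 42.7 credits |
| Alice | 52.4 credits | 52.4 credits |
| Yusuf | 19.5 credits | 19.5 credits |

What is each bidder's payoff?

Keiko 0.0 credits, Emil 0.0 credits, Jamal 0.0 credits, Alice 9.7 credits, Yusuf 0.0 credits.

Sorted high to low: Alice 52.4 credits > Jamal 42.7 credits > Emil 31.7 credits > Yusuf 19.5 credits > Keiko 14.9 credits.
Alice has the top bid and wins; the price is the second-highest bid, 42.7 credits.
Alice's payoff = 52.4 credits − 42.7 credits = 9.7 credits. All other bidders lose, so their payoff is 0.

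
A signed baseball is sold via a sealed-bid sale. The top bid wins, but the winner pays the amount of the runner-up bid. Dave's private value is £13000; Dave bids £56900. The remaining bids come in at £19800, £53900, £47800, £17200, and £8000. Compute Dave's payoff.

Highest competing bid: £53900.
Dave's bid £56900 is the highest overall, so Dave wins and pays the second-highest bid, £53900.
Payoff = value − price = £13000 − £53900 = -£40900.
Overbidding won the item at a price above value — truthful bidding would have avoided this loss.

Payoff = -£40900.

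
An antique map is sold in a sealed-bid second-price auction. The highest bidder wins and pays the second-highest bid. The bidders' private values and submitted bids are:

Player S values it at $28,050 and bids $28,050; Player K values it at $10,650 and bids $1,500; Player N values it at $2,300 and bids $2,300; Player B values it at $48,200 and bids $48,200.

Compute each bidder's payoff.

Player S $0, Player K $0, Player N $0, Player B $20,150.

Ranking the bids: Player B $48,200; Player S $28,050; Player N $2,300; Player K $1,500.
Player B has the top bid and wins; the price is the second-highest bid, $28,050.
Player B's payoff = $48,200 − $28,050 = $20,150. All other bidders lose, so their payoff is 0.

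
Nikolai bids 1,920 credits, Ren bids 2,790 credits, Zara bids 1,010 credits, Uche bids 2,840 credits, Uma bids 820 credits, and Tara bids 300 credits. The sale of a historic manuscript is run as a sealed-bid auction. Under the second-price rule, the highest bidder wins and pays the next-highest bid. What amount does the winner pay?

2,790 credits

Ranking the bids: Uche 2,840 credits; Ren 2,790 credits; Nikolai 1,920 credits; Zara 1,010 credits; Uma 820 credits; Tara 300 credits.
Uche has the highest bid, so Uche wins.
The second-highest bid is 2,790 credits, so that is what Uche pays.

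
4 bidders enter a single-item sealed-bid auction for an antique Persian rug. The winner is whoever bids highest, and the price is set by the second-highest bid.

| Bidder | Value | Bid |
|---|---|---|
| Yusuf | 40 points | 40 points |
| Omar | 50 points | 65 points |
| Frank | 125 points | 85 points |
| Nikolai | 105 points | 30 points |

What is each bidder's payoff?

Yusuf 0 points, Omar 0 points, Frank 60 points, Nikolai 0 points.

Sorted high to low: Frank 85 points; Omar 65 points; Yusuf 40 points; Nikolai 30 points.
Frank has the top bid and wins; the price is the second-highest bid, 65 points.
Frank's payoff = 125 points − 65 points = 60 points. All other bidders lose, so their payoff is 0.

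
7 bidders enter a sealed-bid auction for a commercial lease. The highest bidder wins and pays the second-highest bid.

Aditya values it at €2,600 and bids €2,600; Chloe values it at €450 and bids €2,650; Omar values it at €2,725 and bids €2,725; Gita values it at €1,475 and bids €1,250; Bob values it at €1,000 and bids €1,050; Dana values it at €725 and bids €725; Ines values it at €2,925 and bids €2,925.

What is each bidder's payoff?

Sorted high to low: Ines €2,925; Omar €2,725; Chloe €2,650; Aditya €2,600; Gita €1,250; Bob €1,050; Dana €725.
Ines has the top bid and wins; the price is the second-highest bid, €2,725.
Ines's payoff = €2,925 − €2,725 = €200. All other bidders lose, so their payoff is 0.

Aditya €0, Chloe €0, Omar €0, Gita €0, Bob €0, Dana €0, Ines €200.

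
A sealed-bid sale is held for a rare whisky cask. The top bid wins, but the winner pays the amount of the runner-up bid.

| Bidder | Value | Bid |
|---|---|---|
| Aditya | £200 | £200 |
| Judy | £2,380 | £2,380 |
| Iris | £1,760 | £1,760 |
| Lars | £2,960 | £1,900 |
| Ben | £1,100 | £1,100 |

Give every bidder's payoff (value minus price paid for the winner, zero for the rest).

Aditya £0, Judy £480, Iris £0, Lars £0, Ben £0.

Sorted high to low: Judy £2,380 > Lars £1,900 > Iris £1,760 > Ben £1,100 > Aditya £200.
Judy has the top bid and wins; the price is the second-highest bid, £1,900.
Judy's payoff = £2,380 − £1,900 = £480. All other bidders lose, so their payoff is 0.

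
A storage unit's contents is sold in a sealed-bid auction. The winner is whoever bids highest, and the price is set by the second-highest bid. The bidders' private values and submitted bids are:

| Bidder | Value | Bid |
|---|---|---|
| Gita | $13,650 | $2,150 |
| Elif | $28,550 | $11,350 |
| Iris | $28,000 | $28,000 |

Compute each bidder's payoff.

Gita $0, Elif $0, Iris $16,650.

Ordered from highest: Iris $28,000, then Elif $11,350, then Gita $2,150.
Iris has the top bid and wins; the price is the second-highest bid, $11,350.
Iris's payoff = $28,000 − $11,350 = $16,650. All other bidders lose, so their payoff is 0.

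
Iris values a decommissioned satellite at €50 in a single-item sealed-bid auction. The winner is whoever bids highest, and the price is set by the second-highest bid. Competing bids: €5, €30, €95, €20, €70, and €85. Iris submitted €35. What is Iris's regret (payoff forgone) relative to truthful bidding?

The highest competing bid is €95.
Bidding truthfully at €50: the top bid is €95 (a rival), so Iris loses. Payoff = €0.
Bidding €35: the top bid is €95 (a rival), so Iris loses. Payoff = €0.
Regret = truthful payoff − actual payoff = €0 − €0 = €0.

€0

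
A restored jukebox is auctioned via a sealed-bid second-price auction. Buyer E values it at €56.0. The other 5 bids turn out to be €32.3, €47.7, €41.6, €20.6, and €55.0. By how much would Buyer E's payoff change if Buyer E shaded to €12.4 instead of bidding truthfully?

The highest competing bid is €55.0.
Bidding truthfully at €56.0: Buyer E has the top bid, wins, and pays the second-highest bid €55.0. Payoff = €56.0 − €55.0 = €1.0.
Bidding €12.4: the top bid is €55.0 (a rival), so Buyer E loses. Payoff = €0.0.
Change = €0.0 − €1.0 = -€1.0.
This is the dominant-strategy logic: truthful bidding weakly beats any alternative.

Change in payoff: -€1.0.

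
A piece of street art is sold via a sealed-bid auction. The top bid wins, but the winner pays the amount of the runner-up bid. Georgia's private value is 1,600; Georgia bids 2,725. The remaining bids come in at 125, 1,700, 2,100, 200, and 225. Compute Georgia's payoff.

Highest competing bid: 2,100.
Georgia's bid 2,725 is the highest overall, so Georgia wins and pays the second-highest bid, 2,100.
Payoff = value − price = 1,600 − 2,100 = -500.
Overbidding won the item at a price above value — truthful bidding would have avoided this loss.

Georgia's payoff: -500.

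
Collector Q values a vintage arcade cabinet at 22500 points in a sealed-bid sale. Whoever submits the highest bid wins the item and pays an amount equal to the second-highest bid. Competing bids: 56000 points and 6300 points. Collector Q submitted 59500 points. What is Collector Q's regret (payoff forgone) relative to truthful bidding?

The highest competing bid is 56000 points.
Bidding truthfully at 22500 points: the top bid is 56000 points (a rival), so Collector Q loses. Payoff = 0 points.
Bidding 59500 points: Collector Q has the top bid, wins, and pays the second-highest bid 56000 points. Payoff = 22500 points − 56000 points = -33500 points.
Regret = truthful payoff − actual payoff = 0 points − -33500 points = 33500 points.
This is the dominant-strategy logic: truthful bidding weakly beats any alternative.

Payoff forgone: 33500 points.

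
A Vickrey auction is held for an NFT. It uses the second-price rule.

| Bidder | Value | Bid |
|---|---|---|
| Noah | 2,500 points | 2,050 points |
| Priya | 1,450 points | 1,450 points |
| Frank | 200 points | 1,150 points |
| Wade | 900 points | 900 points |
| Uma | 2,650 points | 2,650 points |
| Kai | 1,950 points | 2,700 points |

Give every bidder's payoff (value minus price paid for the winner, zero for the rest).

Payoffs: Noah 0 points, Priya 0 points, Frank 0 points, Wade 0 points, Uma 0 points, Kai -700 points.

Sorted high to low: Kai 2,700 points, then Uma 2,650 points, then Noah 2,050 points, then Priya 1,450 points, then Frank 1,150 points, then Wade 900 points.
Kai has the top bid and wins; the price is the second-highest bid, 2,650 points.
Kai's payoff = 1,950 points − 2,650 points = -700 points. All other bidders lose, so their payoff is 0.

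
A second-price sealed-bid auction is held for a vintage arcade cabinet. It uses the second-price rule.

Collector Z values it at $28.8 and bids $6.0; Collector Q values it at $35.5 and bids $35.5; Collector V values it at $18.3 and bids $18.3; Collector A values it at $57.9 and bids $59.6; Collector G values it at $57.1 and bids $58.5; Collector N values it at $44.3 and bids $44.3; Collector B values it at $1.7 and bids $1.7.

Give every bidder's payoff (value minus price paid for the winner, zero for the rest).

Collector Z $0.0, Collector Q $0.0, Collector V $0.0, Collector A -$0.6, Collector G $0.0, Collector N $0.0, Collector B $0.0.

Ranking the bids: Collector A $59.6, then Collector G $58.5, then Collector N $44.3, then Collector Q $35.5, then Collector V $18.3, then Collector Z $6.0, then Collector B $1.7.
Collector A has the top bid and wins; the price is the second-highest bid, $58.5.
Collector A's payoff = $57.9 − $58.5 = -$0.6. All other bidders lose, so their payoff is 0.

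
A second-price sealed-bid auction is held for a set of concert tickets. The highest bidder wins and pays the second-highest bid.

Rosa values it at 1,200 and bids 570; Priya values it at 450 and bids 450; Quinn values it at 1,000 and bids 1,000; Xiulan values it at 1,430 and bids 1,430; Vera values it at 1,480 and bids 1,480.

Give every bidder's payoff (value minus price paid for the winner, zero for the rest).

Rosa 0, Priya 0, Quinn 0, Xiulan 0, Vera 50.

Sorted high to low: Vera 1,480, then Xiulan 1,430, then Quinn 1,000, then Rosa 570, then Priya 450.
Vera has the top bid and wins; the price is the second-highest bid, 1,430.
Vera's payoff = 1,480 − 1,430 = 50. All other bidders lose, so their payoff is 0.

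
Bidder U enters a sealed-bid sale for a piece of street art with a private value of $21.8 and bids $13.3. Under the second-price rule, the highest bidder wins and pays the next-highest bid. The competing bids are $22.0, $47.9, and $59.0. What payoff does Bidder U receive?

$0.0

Highest competing bid: $59.0.
Bidder U's bid $13.3 is not the highest, so Bidder U loses, pays nothing, and earns zero payoff.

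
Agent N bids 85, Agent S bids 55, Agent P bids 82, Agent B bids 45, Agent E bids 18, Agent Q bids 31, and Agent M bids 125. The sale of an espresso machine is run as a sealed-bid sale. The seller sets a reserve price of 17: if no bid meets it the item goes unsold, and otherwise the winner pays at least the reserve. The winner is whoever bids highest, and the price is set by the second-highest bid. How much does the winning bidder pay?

The winner pays 85.

Ranking the bids: Agent M 125 > Agent N 85 > Agent P 82 > Agent S 55 > Agent B 45 > Agent Q 31 > Agent E 18.
Agent M has the highest bid, so Agent M wins.
The second-highest bid is 85, which exceeds the reserve, so that sets the price.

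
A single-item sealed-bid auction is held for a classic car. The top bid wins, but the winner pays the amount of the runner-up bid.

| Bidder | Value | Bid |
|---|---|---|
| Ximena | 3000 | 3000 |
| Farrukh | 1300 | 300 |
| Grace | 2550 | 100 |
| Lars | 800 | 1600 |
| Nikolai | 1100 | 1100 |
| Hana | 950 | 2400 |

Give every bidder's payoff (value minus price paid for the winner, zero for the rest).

Ximena 600, Farrukh 0, Grace 0, Lars 0, Nikolai 0, Hana 0.

Sorted high to low: Ximena 3000 > Hana 2400 > Lars 1600 > Nikolai 1100 > Farrukh 300 > Grace 100.
Ximena has the top bid and wins; the price is the second-highest bid, 2400.
Ximena's payoff = 3000 − 2400 = 600. All other bidders lose, so their payoff is 0.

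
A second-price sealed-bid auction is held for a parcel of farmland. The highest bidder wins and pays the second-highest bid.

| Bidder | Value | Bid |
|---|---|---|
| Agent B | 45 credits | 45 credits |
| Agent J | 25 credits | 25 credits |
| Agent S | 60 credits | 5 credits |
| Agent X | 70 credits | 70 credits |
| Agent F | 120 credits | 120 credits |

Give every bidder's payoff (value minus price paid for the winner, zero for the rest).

Agent B 0 credits, Agent J 0 credits, Agent S 0 credits, Agent X 0 credits, Agent F 50 credits.

Ordered from highest: Agent F 120 credits; Agent X 70 credits; Agent B 45 credits; Agent J 25 credits; Agent S 5 credits.
Agent F has the top bid and wins; the price is the second-highest bid, 70 credits.
Agent F's payoff = 120 credits − 70 credits = 50 credits. All other bidders lose, so their payoff is 0.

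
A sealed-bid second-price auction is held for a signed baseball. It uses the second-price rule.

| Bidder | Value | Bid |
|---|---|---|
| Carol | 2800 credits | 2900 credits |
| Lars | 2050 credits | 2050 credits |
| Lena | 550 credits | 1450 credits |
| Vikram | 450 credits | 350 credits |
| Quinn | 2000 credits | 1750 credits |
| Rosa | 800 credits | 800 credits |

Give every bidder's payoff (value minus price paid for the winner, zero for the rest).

Ranking the bids: Carol 2900 credits; Lars 2050 credits; Quinn 1750 credits; Lena 1450 credits; Rosa 800 credits; Vikram 350 credits.
Carol has the top bid and wins; the price is the second-highest bid, 2050 credits.
Carol's payoff = 2800 credits − 2050 credits = 750 credits. All other bidders lose, so their payoff is 0.

Payoffs: Carol 750 credits, Lars 0 credits, Lena 0 credits, Vikram 0 credits, Quinn 0 credits, Rosa 0 credits.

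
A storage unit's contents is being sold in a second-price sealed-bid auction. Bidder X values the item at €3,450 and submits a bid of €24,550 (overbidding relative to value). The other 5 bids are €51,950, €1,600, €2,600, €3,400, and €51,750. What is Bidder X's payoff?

Highest competing bid: €51,950.
Bidder X's bid €24,550 is not the highest, so Bidder X loses, pays nothing, and earns zero payoff.

Bidder X's payoff: €0.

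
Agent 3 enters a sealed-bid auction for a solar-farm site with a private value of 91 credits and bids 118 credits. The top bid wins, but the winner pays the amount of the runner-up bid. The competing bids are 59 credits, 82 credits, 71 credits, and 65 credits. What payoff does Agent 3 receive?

Highest competing bid: 82 credits.
Agent 3's bid 118 credits is the highest overall, so Agent 3 wins and pays the second-highest bid, 82 credits.
Payoff = value − price = 91 credits − 82 credits = 9 credits.

The bidder's payoff: 9 credits.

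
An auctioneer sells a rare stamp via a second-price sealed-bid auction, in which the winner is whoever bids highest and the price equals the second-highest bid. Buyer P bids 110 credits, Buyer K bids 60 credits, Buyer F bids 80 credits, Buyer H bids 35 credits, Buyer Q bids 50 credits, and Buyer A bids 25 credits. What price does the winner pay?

The winner pays 80 credits.

Bids in descending order: Buyer P 110 credits, then Buyer F 80 credits, then Buyer K 60 credits, then Buyer Q 50 credits, then Buyer H 35 credits, then Buyer A 25 credits.
Buyer P is the highest bidder, so Buyer P wins.
Under the second-price rule, the price is the second-highest bid: 80 credits.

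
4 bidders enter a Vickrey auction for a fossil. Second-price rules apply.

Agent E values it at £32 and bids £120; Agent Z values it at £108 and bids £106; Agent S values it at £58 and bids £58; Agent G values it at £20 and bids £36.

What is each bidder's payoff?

Payoffs: Agent E -£74, Agent Z £0, Agent S £0, Agent G £0.

Ordered from highest: Agent E £120 > Agent Z £106 > Agent S £58 > Agent G £36.
Agent E has the top bid and wins; the price is the second-highest bid, £106.
Agent E's payoff = £32 − £106 = -£74. All other bidders lose, so their payoff is 0.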